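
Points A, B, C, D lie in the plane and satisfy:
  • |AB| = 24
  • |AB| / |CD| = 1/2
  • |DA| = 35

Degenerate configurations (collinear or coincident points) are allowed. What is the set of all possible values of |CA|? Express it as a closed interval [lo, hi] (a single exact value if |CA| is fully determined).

|CA| ∈ [13, 83]  (≈ [13.0000, 83.0000])

|AB| ∈ {24}
|AD| ∈ {35}
|CD| ∈ {48}
|BD| ∈ [11, 59]
|AC| ∈ [13, 83]
|BC| ∈ [0, 107]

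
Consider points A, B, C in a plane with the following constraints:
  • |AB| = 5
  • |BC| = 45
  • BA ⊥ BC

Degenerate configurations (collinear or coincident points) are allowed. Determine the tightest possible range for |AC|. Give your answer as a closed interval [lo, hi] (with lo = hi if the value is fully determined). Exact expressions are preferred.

|AC| = 5·√(82)  (≈ 45.2769)

|AB| ∈ {5}
|BC| ∈ {45}
|AC| ∈ {5·√(82)}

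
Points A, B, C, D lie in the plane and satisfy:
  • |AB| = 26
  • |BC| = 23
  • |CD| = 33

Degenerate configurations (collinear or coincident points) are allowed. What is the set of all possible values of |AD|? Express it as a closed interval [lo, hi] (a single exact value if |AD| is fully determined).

|AB| ∈ {26}
|BC| ∈ {23}
|CD| ∈ {33}
|AC| ∈ [3, 49]
|BD| ∈ [10, 56]
|AD| ∈ [0, 82]

|AD| ∈ [0, 82]  (≈ [0.0000, 82.0000])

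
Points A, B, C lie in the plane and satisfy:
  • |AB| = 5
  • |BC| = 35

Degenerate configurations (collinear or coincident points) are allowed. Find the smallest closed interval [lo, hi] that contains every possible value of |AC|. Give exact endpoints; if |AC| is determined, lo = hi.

|AB| ∈ {5}
|BC| ∈ {35}
|AC| ∈ [30, 40]

|AC| ∈ [30, 40]  (≈ [30.0000, 40.0000])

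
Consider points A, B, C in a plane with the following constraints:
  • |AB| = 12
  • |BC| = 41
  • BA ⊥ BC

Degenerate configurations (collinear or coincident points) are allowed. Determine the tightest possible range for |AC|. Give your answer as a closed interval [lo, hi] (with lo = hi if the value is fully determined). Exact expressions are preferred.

|AB| ∈ {12}
|BC| ∈ {41}
|AC| ∈ {5·√(73)}

|AC| = 5·√(73)  (≈ 42.7200)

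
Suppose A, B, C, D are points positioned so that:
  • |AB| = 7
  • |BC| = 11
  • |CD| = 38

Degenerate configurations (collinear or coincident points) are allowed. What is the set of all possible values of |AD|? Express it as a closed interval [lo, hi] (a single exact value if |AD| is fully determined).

|AB| ∈ {7}
|BC| ∈ {11}
|CD| ∈ {38}
|AC| ∈ [4, 18]
|BD| ∈ [27, 49]
|AD| ∈ [20, 56]

|AD| ∈ [20, 56]  (≈ [20.0000, 56.0000])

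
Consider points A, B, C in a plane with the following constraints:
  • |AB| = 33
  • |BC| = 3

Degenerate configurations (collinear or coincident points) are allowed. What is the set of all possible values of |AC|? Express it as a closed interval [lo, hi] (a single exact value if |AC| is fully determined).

|AB| ∈ {33}
|BC| ∈ {3}
|AC| ∈ [30, 36]

|AC| ∈ [30, 36]  (≈ [30.0000, 36.0000])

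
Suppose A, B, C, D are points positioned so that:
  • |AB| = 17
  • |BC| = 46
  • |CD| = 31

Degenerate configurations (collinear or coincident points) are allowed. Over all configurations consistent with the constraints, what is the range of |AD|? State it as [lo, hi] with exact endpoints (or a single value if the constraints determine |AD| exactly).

|AB| ∈ {17}
|BC| ∈ {46}
|CD| ∈ {31}
|AC| ∈ [29, 63]
|BD| ∈ [15, 77]
|AD| ∈ [0, 94]

|AD| ∈ [0, 94]  (≈ [0.0000, 94.0000])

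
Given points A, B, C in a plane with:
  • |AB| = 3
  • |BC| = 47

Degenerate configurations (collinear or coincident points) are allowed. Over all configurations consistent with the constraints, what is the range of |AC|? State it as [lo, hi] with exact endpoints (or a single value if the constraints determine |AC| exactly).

|AC| ∈ [44, 50]  (≈ [44.0000, 50.0000])

|AB| ∈ {3}
|BC| ∈ {47}
|AC| ∈ [44, 50]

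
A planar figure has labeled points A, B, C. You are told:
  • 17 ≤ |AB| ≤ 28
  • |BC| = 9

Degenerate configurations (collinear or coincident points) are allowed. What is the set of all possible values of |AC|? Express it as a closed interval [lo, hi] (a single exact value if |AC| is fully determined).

|AC| ∈ [8, 37]  (≈ [8.0000, 37.0000])

|AB| ∈ [17, 28]
|BC| ∈ {9}
|AC| ∈ [8, 37]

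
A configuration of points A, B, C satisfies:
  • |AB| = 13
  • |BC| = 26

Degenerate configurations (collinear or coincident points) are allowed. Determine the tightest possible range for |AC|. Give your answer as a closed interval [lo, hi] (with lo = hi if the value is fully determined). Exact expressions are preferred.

|AC| ∈ [13, 39]  (≈ [13.0000, 39.0000])

|AB| ∈ {13}
|BC| ∈ {26}
|AC| ∈ [13, 39]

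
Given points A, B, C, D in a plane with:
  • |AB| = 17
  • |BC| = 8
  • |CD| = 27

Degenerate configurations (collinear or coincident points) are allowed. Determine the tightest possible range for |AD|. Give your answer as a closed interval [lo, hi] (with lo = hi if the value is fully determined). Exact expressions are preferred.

|AD| ∈ [2, 52]  (≈ [2.0000, 52.0000])

|AB| ∈ {17}
|BC| ∈ {8}
|CD| ∈ {27}
|AC| ∈ [9, 25]
|BD| ∈ [19, 35]
|AD| ∈ [2, 52]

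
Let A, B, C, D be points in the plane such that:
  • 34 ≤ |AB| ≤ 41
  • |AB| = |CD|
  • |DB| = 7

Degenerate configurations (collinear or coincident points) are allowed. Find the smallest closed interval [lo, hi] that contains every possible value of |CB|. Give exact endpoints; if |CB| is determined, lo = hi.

|CB| ∈ [27, 48]  (≈ [27.0000, 48.0000])

|AB| ∈ [34, 41]
|BD| ∈ {7}
|CD| ∈ [34, 41]
|AD| ∈ [27, 48]
|BC| ∈ [27, 48]
|AC| ∈ [0, 89]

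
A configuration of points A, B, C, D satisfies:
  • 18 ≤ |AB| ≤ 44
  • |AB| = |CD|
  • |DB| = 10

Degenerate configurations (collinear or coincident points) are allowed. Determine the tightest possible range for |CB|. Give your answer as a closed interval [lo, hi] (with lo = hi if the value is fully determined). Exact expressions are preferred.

|CB| ∈ [8, 54]  (≈ [8.0000, 54.0000])

|AB| ∈ [18, 44]
|BD| ∈ {10}
|CD| ∈ [18, 44]
|AD| ∈ [8, 54]
|BC| ∈ [8, 54]
|AC| ∈ [0, 98]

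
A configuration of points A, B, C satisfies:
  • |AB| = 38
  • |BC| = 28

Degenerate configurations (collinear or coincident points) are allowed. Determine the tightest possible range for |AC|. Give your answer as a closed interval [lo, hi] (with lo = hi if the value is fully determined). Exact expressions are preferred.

|AB| ∈ {38}
|BC| ∈ {28}
|AC| ∈ [10, 66]

|AC| ∈ [10, 66]  (≈ [10.0000, 66.0000])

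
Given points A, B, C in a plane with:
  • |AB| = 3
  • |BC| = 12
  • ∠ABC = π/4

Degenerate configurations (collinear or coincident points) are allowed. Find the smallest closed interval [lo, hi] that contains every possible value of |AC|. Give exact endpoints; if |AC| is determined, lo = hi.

|AC| = 3·√(17 - 4·√(2))  (≈ 10.1039)

|AB| ∈ {3}
|BC| ∈ {12}
|AC| ∈ {3·√(17 - 4·√(2))}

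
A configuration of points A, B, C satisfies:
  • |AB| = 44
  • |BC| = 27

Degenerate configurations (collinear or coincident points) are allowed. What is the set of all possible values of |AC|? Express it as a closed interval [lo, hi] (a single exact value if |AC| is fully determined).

|AB| ∈ {44}
|BC| ∈ {27}
|AC| ∈ [17, 71]

|AC| ∈ [17, 71]  (≈ [17.0000, 71.0000])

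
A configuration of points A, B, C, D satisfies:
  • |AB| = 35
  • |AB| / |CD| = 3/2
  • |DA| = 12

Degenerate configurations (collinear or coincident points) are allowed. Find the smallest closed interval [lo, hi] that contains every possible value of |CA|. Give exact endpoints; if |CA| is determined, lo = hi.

|CA| ∈ [34/3, 106/3]  (≈ [11.3333, 35.3333])

|AB| ∈ {35}
|AD| ∈ {12}
|CD| ∈ {70/3}
|BD| ∈ [23, 47]
|AC| ∈ [34/3, 106/3]
|BC| ∈ [0, 211/3]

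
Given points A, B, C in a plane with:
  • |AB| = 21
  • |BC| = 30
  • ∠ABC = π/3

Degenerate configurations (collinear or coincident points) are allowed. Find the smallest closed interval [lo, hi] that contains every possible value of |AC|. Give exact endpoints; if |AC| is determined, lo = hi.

|AC| = 3·√(79)  (≈ 26.6646)

|AB| ∈ {21}
|BC| ∈ {30}
|AC| ∈ {3·√(79)}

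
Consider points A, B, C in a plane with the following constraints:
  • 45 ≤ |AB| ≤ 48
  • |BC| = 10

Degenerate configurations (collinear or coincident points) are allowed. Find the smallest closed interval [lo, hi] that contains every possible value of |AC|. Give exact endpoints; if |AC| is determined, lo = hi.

|AC| ∈ [35, 58]  (≈ [35.0000, 58.0000])

|AB| ∈ [45, 48]
|BC| ∈ {10}
|AC| ∈ [35, 58]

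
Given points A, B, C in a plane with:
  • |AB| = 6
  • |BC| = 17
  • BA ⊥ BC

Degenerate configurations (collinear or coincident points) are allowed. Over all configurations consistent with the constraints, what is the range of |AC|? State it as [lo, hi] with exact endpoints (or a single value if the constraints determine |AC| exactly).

|AB| ∈ {6}
|BC| ∈ {17}
|AC| ∈ {5·√(13)}

|AC| = 5·√(13)  (≈ 18.0278)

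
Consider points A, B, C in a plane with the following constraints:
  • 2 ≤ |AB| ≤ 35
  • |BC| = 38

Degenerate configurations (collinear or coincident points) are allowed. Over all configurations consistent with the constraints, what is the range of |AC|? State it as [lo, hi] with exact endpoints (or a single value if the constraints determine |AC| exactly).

|AB| ∈ [2, 35]
|BC| ∈ {38}
|AC| ∈ [3, 73]

|AC| ∈ [3, 73]  (≈ [3.0000, 73.0000])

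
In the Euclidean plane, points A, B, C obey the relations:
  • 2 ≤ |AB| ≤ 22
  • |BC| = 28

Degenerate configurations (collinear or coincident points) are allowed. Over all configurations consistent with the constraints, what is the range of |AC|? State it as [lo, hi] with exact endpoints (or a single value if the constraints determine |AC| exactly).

|AB| ∈ [2, 22]
|BC| ∈ {28}
|AC| ∈ [6, 50]

|AC| ∈ [6, 50]  (≈ [6.0000, 50.0000])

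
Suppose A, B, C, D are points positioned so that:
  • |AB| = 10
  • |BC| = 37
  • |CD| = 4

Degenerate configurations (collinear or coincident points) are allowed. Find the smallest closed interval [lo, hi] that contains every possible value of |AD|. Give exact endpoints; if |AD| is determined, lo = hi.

|AB| ∈ {10}
|BC| ∈ {37}
|CD| ∈ {4}
|AC| ∈ [27, 47]
|BD| ∈ [33, 41]
|AD| ∈ [23, 51]

|AD| ∈ [23, 51]  (≈ [23.0000, 51.0000])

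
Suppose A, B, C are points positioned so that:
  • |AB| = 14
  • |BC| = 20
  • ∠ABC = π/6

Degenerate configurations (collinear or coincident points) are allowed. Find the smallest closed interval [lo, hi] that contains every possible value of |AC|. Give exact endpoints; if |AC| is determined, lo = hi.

|AB| ∈ {14}
|BC| ∈ {20}
|AC| ∈ {2·√(149 - 70·√(3))}

|AC| = 2·√(149 - 70·√(3))  (≈ 10.5369)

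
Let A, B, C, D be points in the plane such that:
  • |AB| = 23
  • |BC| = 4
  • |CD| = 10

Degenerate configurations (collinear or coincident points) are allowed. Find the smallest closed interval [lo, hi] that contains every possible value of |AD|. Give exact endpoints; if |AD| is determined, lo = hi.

|AD| ∈ [9, 37]  (≈ [9.0000, 37.0000])

|AB| ∈ {23}
|BC| ∈ {4}
|CD| ∈ {10}
|AC| ∈ [19, 27]
|BD| ∈ [6, 14]
|AD| ∈ [9, 37]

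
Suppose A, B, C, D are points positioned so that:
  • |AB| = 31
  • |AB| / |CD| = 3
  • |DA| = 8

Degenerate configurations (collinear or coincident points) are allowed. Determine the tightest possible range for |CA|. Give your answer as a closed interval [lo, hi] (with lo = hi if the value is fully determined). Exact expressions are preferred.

|CA| ∈ [7/3, 55/3]  (≈ [2.3333, 18.3333])

|AB| ∈ {31}
|AD| ∈ {8}
|CD| ∈ {31/3}
|BD| ∈ [23, 39]
|AC| ∈ [7/3, 55/3]
|BC| ∈ [38/3, 148/3]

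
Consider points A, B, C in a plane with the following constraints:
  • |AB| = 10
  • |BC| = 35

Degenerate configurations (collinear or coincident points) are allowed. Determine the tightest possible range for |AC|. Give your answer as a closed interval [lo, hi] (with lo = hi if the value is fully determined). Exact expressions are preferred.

|AB| ∈ {10}
|BC| ∈ {35}
|AC| ∈ [25, 45]

|AC| ∈ [25, 45]  (≈ [25.0000, 45.0000])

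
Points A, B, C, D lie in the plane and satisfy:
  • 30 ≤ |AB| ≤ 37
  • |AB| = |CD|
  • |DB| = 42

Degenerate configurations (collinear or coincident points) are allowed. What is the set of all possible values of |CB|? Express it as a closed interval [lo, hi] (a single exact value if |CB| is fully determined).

|AB| ∈ [30, 37]
|BD| ∈ {42}
|CD| ∈ [30, 37]
|AD| ∈ [5, 79]
|BC| ∈ [5, 79]
|AC| ∈ [0, 116]

|CB| ∈ [5, 79]  (≈ [5.0000, 79.0000])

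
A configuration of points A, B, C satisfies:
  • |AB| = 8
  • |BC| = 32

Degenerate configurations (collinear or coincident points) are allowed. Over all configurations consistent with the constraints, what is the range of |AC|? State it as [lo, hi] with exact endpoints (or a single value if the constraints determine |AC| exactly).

|AC| ∈ [24, 40]  (≈ [24.0000, 40.0000])

|AB| ∈ {8}
|BC| ∈ {32}
|AC| ∈ [24, 40]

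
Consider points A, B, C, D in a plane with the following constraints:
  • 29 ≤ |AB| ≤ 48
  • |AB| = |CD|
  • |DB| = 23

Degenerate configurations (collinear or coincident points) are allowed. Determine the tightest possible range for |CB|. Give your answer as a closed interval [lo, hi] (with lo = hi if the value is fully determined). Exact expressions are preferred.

|AB| ∈ [29, 48]
|BD| ∈ {23}
|CD| ∈ [29, 48]
|AD| ∈ [6, 71]
|BC| ∈ [6, 71]
|AC| ∈ [0, 119]

|CB| ∈ [6, 71]  (≈ [6.0000, 71.0000])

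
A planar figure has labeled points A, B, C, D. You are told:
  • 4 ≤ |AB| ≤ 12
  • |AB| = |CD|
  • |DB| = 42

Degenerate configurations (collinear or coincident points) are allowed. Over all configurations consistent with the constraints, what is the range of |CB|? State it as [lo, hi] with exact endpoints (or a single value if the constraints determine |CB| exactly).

|AB| ∈ [4, 12]
|BD| ∈ {42}
|CD| ∈ [4, 12]
|AD| ∈ [30, 54]
|BC| ∈ [30, 54]
|AC| ∈ [18, 66]

|CB| ∈ [30, 54]  (≈ [30.0000, 54.0000])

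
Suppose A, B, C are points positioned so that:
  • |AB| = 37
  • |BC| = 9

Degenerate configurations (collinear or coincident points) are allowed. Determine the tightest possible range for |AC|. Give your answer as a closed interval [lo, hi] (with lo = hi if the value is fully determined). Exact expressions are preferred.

|AB| ∈ {37}
|BC| ∈ {9}
|AC| ∈ [28, 46]

|AC| ∈ [28, 46]  (≈ [28.0000, 46.0000])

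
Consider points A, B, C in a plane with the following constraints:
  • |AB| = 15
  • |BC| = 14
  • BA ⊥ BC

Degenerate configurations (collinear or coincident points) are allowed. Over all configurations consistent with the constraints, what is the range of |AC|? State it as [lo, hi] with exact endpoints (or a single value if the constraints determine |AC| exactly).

|AC| = √(421)  (≈ 20.5183)

|AB| ∈ {15}
|BC| ∈ {14}
|AC| ∈ {√(421)}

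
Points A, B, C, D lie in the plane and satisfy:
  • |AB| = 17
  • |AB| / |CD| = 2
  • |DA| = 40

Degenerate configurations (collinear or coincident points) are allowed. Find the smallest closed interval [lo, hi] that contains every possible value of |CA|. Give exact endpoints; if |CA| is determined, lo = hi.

|AB| ∈ {17}
|AD| ∈ {40}
|CD| ∈ {17/2}
|BD| ∈ [23, 57]
|AC| ∈ [63/2, 97/2]
|BC| ∈ [29/2, 131/2]

|CA| ∈ [63/2, 97/2]  (≈ [31.5000, 48.5000])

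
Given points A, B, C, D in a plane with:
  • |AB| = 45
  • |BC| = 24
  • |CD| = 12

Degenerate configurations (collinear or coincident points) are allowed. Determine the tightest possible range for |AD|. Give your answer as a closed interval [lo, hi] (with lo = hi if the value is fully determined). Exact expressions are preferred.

|AD| ∈ [9, 81]  (≈ [9.0000, 81.0000])

|AB| ∈ {45}
|BC| ∈ {24}
|CD| ∈ {12}
|AC| ∈ [21, 69]
|BD| ∈ [12, 36]
|AD| ∈ [9, 81]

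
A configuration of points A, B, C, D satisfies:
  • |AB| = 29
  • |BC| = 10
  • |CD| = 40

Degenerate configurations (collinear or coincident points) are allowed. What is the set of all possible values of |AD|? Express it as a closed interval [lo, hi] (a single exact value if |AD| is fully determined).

|AB| ∈ {29}
|BC| ∈ {10}
|CD| ∈ {40}
|AC| ∈ [19, 39]
|BD| ∈ [30, 50]
|AD| ∈ [1, 79]

|AD| ∈ [1, 79]  (≈ [1.0000, 79.0000])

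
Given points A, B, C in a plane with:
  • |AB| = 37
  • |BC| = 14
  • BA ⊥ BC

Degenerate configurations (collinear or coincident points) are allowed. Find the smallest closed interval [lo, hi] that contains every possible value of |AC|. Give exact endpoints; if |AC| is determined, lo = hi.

|AB| ∈ {37}
|BC| ∈ {14}
|AC| ∈ {√(1565)}

|AC| = √(1565)  (≈ 39.5601)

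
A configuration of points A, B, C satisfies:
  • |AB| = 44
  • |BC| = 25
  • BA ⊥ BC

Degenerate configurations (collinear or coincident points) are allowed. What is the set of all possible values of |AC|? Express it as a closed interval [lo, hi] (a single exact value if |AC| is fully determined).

|AC| = √(2561)  (≈ 50.6063)

|AB| ∈ {44}
|BC| ∈ {25}
|AC| ∈ {√(2561)}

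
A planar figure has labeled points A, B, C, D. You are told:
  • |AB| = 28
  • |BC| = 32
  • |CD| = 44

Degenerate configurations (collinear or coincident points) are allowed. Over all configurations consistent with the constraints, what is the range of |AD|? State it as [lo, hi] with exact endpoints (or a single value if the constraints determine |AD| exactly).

|AD| ∈ [0, 104]  (≈ [0.0000, 104.0000])

|AB| ∈ {28}
|BC| ∈ {32}
|CD| ∈ {44}
|AC| ∈ [4, 60]
|BD| ∈ [12, 76]
|AD| ∈ [0, 104]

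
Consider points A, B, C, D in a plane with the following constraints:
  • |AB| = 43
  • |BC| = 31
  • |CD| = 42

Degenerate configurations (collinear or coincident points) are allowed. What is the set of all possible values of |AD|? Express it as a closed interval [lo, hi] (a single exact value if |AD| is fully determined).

|AB| ∈ {43}
|BC| ∈ {31}
|CD| ∈ {42}
|AC| ∈ [12, 74]
|BD| ∈ [11, 73]
|AD| ∈ [0, 116]

|AD| ∈ [0, 116]  (≈ [0.0000, 116.0000])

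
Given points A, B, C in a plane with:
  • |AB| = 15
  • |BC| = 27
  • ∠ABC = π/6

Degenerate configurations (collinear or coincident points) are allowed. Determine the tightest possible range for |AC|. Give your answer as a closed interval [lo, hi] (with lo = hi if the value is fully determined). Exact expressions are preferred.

|AB| ∈ {15}
|BC| ∈ {27}
|AC| ∈ {3·√(106 - 45·√(3))}

|AC| = 3·√(106 - 45·√(3))  (≈ 15.8909)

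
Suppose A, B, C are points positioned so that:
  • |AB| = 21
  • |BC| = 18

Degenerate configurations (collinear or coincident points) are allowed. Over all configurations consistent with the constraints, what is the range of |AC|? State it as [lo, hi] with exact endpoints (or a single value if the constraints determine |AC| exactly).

|AC| ∈ [3, 39]  (≈ [3.0000, 39.0000])

|AB| ∈ {21}
|BC| ∈ {18}
|AC| ∈ [3, 39]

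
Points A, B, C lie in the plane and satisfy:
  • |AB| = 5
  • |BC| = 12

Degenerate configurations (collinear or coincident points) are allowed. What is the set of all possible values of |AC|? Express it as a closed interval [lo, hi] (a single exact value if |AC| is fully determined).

|AB| ∈ {5}
|BC| ∈ {12}
|AC| ∈ [7, 17]

|AC| ∈ [7, 17]  (≈ [7.0000, 17.0000])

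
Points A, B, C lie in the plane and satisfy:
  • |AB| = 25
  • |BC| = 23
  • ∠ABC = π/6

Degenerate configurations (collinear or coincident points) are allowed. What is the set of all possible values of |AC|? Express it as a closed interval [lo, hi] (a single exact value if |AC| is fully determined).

|AC| = √(1154 - 575·√(3))  (≈ 12.5726)

|AB| ∈ {25}
|BC| ∈ {23}
|AC| ∈ {√(1154 - 575·√(3))}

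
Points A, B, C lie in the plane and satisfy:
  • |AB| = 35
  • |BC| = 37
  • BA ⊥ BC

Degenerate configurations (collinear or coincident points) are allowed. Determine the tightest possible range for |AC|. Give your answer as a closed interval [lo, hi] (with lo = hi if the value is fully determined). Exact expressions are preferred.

|AC| = √(2594)  (≈ 50.9313)

|AB| ∈ {35}
|BC| ∈ {37}
|AC| ∈ {√(2594)}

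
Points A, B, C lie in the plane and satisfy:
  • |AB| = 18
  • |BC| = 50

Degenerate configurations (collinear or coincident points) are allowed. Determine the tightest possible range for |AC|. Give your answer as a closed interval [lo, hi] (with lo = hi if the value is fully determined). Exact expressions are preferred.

|AC| ∈ [32, 68]  (≈ [32.0000, 68.0000])

|AB| ∈ {18}
|BC| ∈ {50}
|AC| ∈ [32, 68]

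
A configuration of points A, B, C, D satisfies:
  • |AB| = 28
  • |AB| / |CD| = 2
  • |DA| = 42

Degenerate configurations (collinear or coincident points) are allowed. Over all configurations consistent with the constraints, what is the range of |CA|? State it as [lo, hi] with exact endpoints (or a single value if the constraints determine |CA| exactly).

|CA| ∈ [28, 56]  (≈ [28.0000, 56.0000])

|AB| ∈ {28}
|AD| ∈ {42}
|CD| ∈ {14}
|BD| ∈ [14, 70]
|AC| ∈ [28, 56]
|BC| ∈ [0, 84]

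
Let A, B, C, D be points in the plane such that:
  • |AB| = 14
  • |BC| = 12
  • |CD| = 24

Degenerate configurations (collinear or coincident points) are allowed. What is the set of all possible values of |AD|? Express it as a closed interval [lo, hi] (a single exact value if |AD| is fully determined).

|AB| ∈ {14}
|BC| ∈ {12}
|CD| ∈ {24}
|AC| ∈ [2, 26]
|BD| ∈ [12, 36]
|AD| ∈ [0, 50]

|AD| ∈ [0, 50]  (≈ [0.0000, 50.0000])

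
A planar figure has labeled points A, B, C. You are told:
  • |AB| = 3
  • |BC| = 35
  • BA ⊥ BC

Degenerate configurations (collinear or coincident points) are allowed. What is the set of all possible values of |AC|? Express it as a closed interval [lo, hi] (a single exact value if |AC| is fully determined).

|AB| ∈ {3}
|BC| ∈ {35}
|AC| ∈ {√(1234)}

|AC| = √(1234)  (≈ 35.1283)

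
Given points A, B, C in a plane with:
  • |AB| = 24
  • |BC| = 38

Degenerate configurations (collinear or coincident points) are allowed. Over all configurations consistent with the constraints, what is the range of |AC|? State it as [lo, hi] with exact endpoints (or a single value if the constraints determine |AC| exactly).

|AB| ∈ {24}
|BC| ∈ {38}
|AC| ∈ [14, 62]

|AC| ∈ [14, 62]  (≈ [14.0000, 62.0000])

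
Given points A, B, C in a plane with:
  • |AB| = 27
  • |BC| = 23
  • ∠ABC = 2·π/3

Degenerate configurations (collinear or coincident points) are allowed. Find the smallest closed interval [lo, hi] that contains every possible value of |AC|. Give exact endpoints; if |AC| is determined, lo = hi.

|AC| = √(1879)  (≈ 43.3474)

|AB| ∈ {27}
|BC| ∈ {23}
|AC| ∈ {√(1879)}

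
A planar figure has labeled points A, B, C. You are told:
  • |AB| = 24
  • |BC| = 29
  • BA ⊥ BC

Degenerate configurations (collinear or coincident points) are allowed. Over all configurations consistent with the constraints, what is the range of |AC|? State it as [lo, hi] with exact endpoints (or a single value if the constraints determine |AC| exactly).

|AC| = √(1417)  (≈ 37.6431)

|AB| ∈ {24}
|BC| ∈ {29}
|AC| ∈ {√(1417)}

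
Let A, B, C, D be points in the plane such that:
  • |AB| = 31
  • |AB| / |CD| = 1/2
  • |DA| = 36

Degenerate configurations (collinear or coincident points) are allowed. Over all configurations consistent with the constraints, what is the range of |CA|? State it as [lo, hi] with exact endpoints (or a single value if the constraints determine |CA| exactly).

|CA| ∈ [26, 98]  (≈ [26.0000, 98.0000])

|AB| ∈ {31}
|AD| ∈ {36}
|CD| ∈ {62}
|BD| ∈ [5, 67]
|AC| ∈ [26, 98]
|BC| ∈ [0, 129]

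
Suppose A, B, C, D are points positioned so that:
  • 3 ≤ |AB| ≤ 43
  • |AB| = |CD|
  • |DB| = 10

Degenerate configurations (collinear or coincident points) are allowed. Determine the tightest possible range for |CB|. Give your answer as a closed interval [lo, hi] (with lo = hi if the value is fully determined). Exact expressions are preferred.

|AB| ∈ [3, 43]
|BD| ∈ {10}
|CD| ∈ [3, 43]
|AD| ∈ [0, 53]
|BC| ∈ [0, 53]
|AC| ∈ [0, 96]

|CB| ∈ [0, 53]  (≈ [0.0000, 53.0000])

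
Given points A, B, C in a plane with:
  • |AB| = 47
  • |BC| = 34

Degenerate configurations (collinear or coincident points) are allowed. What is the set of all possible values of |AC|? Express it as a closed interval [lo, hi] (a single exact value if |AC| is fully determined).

|AC| ∈ [13, 81]  (≈ [13.0000, 81.0000])

|AB| ∈ {47}
|BC| ∈ {34}
|AC| ∈ [13, 81]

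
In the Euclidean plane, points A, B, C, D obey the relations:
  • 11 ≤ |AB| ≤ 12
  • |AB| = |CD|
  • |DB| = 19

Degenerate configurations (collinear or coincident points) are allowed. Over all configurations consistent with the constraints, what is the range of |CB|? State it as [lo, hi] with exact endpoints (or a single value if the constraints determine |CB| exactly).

|CB| ∈ [7, 31]  (≈ [7.0000, 31.0000])

|AB| ∈ [11, 12]
|BD| ∈ {19}
|CD| ∈ [11, 12]
|AD| ∈ [7, 31]
|BC| ∈ [7, 31]
|AC| ∈ [0, 43]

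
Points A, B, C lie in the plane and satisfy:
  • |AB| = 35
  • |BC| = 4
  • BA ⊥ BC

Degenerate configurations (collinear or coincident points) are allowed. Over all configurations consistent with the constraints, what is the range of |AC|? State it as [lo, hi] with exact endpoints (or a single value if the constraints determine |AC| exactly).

|AB| ∈ {35}
|BC| ∈ {4}
|AC| ∈ {√(1241)}

|AC| = √(1241)  (≈ 35.2278)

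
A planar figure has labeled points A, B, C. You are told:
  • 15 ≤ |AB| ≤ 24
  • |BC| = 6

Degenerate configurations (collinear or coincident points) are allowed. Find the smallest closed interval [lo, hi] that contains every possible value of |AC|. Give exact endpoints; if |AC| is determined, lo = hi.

|AC| ∈ [9, 30]  (≈ [9.0000, 30.0000])

|AB| ∈ [15, 24]
|BC| ∈ {6}
|AC| ∈ [9, 30]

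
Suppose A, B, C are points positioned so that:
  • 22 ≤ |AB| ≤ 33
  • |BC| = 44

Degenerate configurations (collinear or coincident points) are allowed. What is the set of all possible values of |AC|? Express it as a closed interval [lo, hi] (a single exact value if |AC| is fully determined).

|AC| ∈ [11, 77]  (≈ [11.0000, 77.0000])

|AB| ∈ [22, 33]
|BC| ∈ {44}
|AC| ∈ [11, 77]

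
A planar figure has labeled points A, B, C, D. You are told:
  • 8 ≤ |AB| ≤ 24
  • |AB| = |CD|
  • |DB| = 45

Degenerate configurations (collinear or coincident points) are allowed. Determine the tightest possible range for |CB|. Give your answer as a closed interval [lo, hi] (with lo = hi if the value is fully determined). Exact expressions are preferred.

|CB| ∈ [21, 69]  (≈ [21.0000, 69.0000])

|AB| ∈ [8, 24]
|BD| ∈ {45}
|CD| ∈ [8, 24]
|AD| ∈ [21, 69]
|BC| ∈ [21, 69]
|AC| ∈ [0, 93]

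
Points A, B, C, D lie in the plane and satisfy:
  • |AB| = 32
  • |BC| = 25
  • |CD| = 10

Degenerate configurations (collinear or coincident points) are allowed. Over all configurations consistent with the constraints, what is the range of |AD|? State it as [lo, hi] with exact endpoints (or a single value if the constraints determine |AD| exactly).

|AB| ∈ {32}
|BC| ∈ {25}
|CD| ∈ {10}
|AC| ∈ [7, 57]
|BD| ∈ [15, 35]
|AD| ∈ [0, 67]

|AD| ∈ [0, 67]  (≈ [0.0000, 67.0000])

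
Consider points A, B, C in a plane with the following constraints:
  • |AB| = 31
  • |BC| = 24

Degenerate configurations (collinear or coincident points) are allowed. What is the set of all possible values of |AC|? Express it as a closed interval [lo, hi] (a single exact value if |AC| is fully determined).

|AC| ∈ [7, 55]  (≈ [7.0000, 55.0000])

|AB| ∈ {31}
|BC| ∈ {24}
|AC| ∈ [7, 55]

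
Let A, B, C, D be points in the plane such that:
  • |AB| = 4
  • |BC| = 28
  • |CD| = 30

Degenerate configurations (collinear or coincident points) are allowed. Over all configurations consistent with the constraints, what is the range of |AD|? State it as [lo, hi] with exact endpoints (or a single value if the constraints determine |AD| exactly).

|AD| ∈ [0, 62]  (≈ [0.0000, 62.0000])

|AB| ∈ {4}
|BC| ∈ {28}
|CD| ∈ {30}
|AC| ∈ [24, 32]
|BD| ∈ [2, 58]
|AD| ∈ [0, 62]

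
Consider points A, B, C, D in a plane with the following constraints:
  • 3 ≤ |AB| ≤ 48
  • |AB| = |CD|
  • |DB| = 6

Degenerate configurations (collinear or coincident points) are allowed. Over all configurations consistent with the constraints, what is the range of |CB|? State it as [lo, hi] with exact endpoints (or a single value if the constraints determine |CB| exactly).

|AB| ∈ [3, 48]
|BD| ∈ {6}
|CD| ∈ [3, 48]
|AD| ∈ [0, 54]
|BC| ∈ [0, 54]
|AC| ∈ [0, 102]

|CB| ∈ [0, 54]  (≈ [0.0000, 54.0000])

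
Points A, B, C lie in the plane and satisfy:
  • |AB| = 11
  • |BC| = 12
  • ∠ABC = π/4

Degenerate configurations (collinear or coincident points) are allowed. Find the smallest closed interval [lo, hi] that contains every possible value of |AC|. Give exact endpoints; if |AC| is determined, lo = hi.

|AC| = √(265 - 132·√(2))  (≈ 8.8501)

|AB| ∈ {11}
|BC| ∈ {12}
|AC| ∈ {√(265 - 132·√(2))}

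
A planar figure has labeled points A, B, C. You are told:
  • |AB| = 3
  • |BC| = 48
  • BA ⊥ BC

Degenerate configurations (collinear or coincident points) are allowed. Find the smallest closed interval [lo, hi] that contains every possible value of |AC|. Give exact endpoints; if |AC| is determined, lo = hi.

|AC| = 3·√(257)  (≈ 48.0937)

|AB| ∈ {3}
|BC| ∈ {48}
|AC| ∈ {3·√(257)}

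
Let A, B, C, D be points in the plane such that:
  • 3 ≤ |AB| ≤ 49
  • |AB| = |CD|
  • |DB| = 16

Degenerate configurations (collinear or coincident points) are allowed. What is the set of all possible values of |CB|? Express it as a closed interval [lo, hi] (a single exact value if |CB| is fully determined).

|CB| ∈ [0, 65]  (≈ [0.0000, 65.0000])

|AB| ∈ [3, 49]
|BD| ∈ {16}
|CD| ∈ [3, 49]
|AD| ∈ [0, 65]
|BC| ∈ [0, 65]
|AC| ∈ [0, 114]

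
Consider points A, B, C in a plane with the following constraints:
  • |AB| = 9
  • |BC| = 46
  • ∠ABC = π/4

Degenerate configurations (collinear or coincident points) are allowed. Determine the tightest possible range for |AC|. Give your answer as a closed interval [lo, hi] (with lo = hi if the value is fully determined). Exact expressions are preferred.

|AB| ∈ {9}
|BC| ∈ {46}
|AC| ∈ {√(2197 - 414·√(2))}

|AC| = √(2197 - 414·√(2))  (≈ 40.1437)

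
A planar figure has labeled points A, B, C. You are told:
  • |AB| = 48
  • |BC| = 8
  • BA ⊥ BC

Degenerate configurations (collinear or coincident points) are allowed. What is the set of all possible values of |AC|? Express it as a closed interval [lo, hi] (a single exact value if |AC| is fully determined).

|AB| ∈ {48}
|BC| ∈ {8}
|AC| ∈ {8·√(37)}

|AC| = 8·√(37)  (≈ 48.6621)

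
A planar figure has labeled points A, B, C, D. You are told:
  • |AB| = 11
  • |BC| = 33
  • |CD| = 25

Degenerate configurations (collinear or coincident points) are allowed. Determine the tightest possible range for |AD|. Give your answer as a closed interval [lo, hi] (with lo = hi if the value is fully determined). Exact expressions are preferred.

|AD| ∈ [0, 69]  (≈ [0.0000, 69.0000])

|AB| ∈ {11}
|BC| ∈ {33}
|CD| ∈ {25}
|AC| ∈ [22, 44]
|BD| ∈ [8, 58]
|AD| ∈ [0, 69]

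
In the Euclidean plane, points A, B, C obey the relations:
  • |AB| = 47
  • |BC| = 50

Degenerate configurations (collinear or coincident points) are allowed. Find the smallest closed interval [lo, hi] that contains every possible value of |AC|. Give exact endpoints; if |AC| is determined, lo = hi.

|AC| ∈ [3, 97]  (≈ [3.0000, 97.0000])

|AB| ∈ {47}
|BC| ∈ {50}
|AC| ∈ [3, 97]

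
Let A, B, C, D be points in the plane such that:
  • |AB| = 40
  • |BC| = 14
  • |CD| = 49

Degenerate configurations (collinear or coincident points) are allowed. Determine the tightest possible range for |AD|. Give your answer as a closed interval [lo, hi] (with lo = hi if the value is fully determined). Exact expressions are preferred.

|AB| ∈ {40}
|BC| ∈ {14}
|CD| ∈ {49}
|AC| ∈ [26, 54]
|BD| ∈ [35, 63]
|AD| ∈ [0, 103]

|AD| ∈ [0, 103]  (≈ [0.0000, 103.0000])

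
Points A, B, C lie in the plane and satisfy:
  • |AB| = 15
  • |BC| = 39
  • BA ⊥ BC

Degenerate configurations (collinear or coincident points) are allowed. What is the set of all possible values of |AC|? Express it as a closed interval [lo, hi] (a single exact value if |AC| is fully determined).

|AB| ∈ {15}
|BC| ∈ {39}
|AC| ∈ {3·√(194)}

|AC| = 3·√(194)  (≈ 41.7852)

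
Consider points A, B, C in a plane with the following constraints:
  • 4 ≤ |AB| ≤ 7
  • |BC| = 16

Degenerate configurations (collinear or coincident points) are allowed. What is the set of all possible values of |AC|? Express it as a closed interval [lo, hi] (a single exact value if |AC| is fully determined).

|AB| ∈ [4, 7]
|BC| ∈ {16}
|AC| ∈ [9, 23]

|AC| ∈ [9, 23]  (≈ [9.0000, 23.0000])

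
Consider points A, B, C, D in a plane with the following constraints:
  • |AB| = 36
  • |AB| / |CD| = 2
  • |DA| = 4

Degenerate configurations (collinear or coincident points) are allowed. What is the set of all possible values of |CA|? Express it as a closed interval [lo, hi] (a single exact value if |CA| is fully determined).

|AB| ∈ {36}
|AD| ∈ {4}
|CD| ∈ {18}
|BD| ∈ [32, 40]
|AC| ∈ [14, 22]
|BC| ∈ [14, 58]

|CA| ∈ [14, 22]  (≈ [14.0000, 22.0000])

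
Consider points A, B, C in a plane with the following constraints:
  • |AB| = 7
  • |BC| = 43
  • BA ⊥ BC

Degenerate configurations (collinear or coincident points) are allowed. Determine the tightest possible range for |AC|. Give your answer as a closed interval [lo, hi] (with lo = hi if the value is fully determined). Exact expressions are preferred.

|AB| ∈ {7}
|BC| ∈ {43}
|AC| ∈ {√(1898)}

|AC| = √(1898)  (≈ 43.5660)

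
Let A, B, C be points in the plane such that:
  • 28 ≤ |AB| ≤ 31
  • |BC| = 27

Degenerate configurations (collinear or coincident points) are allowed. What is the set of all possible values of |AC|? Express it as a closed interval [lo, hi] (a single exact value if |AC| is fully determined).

|AB| ∈ [28, 31]
|BC| ∈ {27}
|AC| ∈ [1, 58]

|AC| ∈ [1, 58]  (≈ [1.0000, 58.0000])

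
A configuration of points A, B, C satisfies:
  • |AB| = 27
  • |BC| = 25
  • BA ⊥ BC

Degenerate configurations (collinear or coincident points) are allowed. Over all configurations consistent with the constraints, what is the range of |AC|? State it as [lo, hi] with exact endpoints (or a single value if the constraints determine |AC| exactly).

|AB| ∈ {27}
|BC| ∈ {25}
|AC| ∈ {√(1354)}

|AC| = √(1354)  (≈ 36.7967)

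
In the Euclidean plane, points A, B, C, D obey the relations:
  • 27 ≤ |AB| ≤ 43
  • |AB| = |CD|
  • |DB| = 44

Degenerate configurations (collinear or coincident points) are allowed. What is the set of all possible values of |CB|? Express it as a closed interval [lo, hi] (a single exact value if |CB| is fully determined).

|AB| ∈ [27, 43]
|BD| ∈ {44}
|CD| ∈ [27, 43]
|AD| ∈ [1, 87]
|BC| ∈ [1, 87]
|AC| ∈ [0, 130]

|CB| ∈ [1, 87]  (≈ [1.0000, 87.0000])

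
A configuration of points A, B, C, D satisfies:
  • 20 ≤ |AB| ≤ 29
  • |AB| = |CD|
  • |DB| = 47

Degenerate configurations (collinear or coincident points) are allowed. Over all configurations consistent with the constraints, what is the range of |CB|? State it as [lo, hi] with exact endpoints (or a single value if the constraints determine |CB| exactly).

|CB| ∈ [18, 76]  (≈ [18.0000, 76.0000])

|AB| ∈ [20, 29]
|BD| ∈ {47}
|CD| ∈ [20, 29]
|AD| ∈ [18, 76]
|BC| ∈ [18, 76]
|AC| ∈ [0, 105]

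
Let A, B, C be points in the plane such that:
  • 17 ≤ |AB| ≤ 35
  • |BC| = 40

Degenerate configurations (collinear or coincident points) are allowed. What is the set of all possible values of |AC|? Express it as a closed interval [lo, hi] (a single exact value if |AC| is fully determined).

|AB| ∈ [17, 35]
|BC| ∈ {40}
|AC| ∈ [5, 75]

|AC| ∈ [5, 75]  (≈ [5.0000, 75.0000])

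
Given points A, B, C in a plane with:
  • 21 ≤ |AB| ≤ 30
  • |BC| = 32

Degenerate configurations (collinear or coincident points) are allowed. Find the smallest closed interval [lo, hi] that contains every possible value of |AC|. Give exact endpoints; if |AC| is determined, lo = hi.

|AB| ∈ [21, 30]
|BC| ∈ {32}
|AC| ∈ [2, 62]

|AC| ∈ [2, 62]  (≈ [2.0000, 62.0000])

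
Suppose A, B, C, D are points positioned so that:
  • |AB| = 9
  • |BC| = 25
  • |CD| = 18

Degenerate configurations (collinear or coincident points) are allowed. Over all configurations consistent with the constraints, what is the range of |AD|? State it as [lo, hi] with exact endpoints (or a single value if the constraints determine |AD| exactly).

|AB| ∈ {9}
|BC| ∈ {25}
|CD| ∈ {18}
|AC| ∈ [16, 34]
|BD| ∈ [7, 43]
|AD| ∈ [0, 52]

|AD| ∈ [0, 52]  (≈ [0.0000, 52.0000])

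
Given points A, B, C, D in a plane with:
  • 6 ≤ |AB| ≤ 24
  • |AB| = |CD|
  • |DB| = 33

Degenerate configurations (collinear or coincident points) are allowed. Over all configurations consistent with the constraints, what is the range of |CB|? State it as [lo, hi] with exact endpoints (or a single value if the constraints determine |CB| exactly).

|AB| ∈ [6, 24]
|BD| ∈ {33}
|CD| ∈ [6, 24]
|AD| ∈ [9, 57]
|BC| ∈ [9, 57]
|AC| ∈ [0, 81]

|CB| ∈ [9, 57]  (≈ [9.0000, 57.0000])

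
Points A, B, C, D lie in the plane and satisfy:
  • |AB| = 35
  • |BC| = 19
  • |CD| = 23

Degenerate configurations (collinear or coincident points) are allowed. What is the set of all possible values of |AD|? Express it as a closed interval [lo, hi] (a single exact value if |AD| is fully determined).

|AD| ∈ [0, 77]  (≈ [0.0000, 77.0000])

|AB| ∈ {35}
|BC| ∈ {19}
|CD| ∈ {23}
|AC| ∈ [16, 54]
|BD| ∈ [4, 42]
|AD| ∈ [0, 77]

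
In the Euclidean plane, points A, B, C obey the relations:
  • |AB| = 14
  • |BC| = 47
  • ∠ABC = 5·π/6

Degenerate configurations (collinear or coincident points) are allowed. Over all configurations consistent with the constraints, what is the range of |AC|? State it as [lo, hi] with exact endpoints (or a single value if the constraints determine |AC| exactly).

|AC| = √(658·√(3) + 2405)  (≈ 59.5373)

|AB| ∈ {14}
|BC| ∈ {47}
|AC| ∈ {√(658·√(3) + 2405)}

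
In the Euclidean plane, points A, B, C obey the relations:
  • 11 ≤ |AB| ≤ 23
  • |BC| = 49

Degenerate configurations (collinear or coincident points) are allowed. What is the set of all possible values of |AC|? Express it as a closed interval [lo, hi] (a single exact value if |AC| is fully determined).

|AC| ∈ [26, 72]  (≈ [26.0000, 72.0000])

|AB| ∈ [11, 23]
|BC| ∈ {49}
|AC| ∈ [26, 72]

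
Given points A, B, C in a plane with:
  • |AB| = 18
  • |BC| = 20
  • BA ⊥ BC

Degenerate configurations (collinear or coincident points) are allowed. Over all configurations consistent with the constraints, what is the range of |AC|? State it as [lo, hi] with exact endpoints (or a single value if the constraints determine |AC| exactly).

|AB| ∈ {18}
|BC| ∈ {20}
|AC| ∈ {2·√(181)}

|AC| = 2·√(181)  (≈ 26.9072)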